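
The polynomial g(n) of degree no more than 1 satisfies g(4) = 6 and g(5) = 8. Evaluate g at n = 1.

0

Using the Lagrange interpolation formula with nodes 4, 5:
  L_0(n) = (n - 5) / -1
  L_1(n) = (n - 4) / 1
Then g(n) = 6·L_0(n) + 8·L_1(n).
Expanding and collecting terms gives g(n) = 2n - 2.
Evaluating at n = 1: g(1) = 0.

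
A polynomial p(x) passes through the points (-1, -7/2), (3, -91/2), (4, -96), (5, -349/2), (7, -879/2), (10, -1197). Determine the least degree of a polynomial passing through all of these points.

3

Divided differences on the nodes -1, 3, 4, 5, 7, 10:
  order 0: -7/2  -91/2  -96  -349/2  -879/2  -1197
  order 1: -21/2  -101/2  -157/2  -265/2  -505/2
  order 2: -8  -14  -18  -24
  order 3: -1  -1  -1
  order 4: 0  0
  order 5: 0
The order-3 divided differences are all -1 (nonzero) and every higher order vanishes, so the data lies on a polynomial of degree exactly 3.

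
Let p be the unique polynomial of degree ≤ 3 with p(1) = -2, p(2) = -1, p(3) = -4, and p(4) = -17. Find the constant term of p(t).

-1

Write p(t) = at^3 + bt^2 + ct + d. Substituting each data point gives a linear system:
  a + b + c + d = -2
  8a + 4b + 2c + d = -1
  27a + 9b + 3c + d = -4
  64a + 16b + 4c + d = -17
Solving the system yields a = -1, b = 4, c = -4, d = -1.
So p(t) = -t^3 + 4t^2 - 4t - 1.
The constant term is -1.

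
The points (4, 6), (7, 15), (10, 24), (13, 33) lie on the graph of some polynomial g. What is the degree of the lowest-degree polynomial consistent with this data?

1

Forward differences of the values at t = 4, 7, 10, 13:
  g  : 6  15  24  33
  Δ  : 9  9  9
  Δ^2: 0  0
  Δ^3: 0
The first differences are constant (9) and nonzero, while all higher differences vanish, so the minimal degree is 1.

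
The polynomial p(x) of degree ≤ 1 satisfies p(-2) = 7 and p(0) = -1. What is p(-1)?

3

Write p(x) = ax + b. Substituting each data point gives a linear system:
  -2a + b = 7
  b = -1
Solving the system yields a = -4, b = -1.
So p(x) = -4x - 1.
Then p(-1) = 3.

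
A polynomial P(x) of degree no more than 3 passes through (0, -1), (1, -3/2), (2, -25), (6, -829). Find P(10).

-3921

Write P(x) = ax^3 + bx^2 + cx + d. Substituting each data point gives a linear system:
  d = -1
  a + b + c + d = -3/2
  8a + 4b + 2c + d = -25
  216a + 36b + 6c + d = -829
Solving the system yields a = -4, b = 1/2, c = 3, d = -1.
So P(x) = -4x³ + (1/2)x² + 3x - 1.
Then P(10) = -3921.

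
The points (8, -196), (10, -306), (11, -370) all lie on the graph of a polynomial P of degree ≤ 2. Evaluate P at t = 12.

Using the Lagrange interpolation formula with nodes 8, 10, 11:
  L_0(t) = (t - 10)(t - 11) / 6
  L_1(t) = (t - 8)(t - 11) / -2
  L_2(t) = (t - 8)(t - 10) / 3
Then P(t) = -196·L_0(t) - 306·L_1(t) - 370·L_2(t).
Expanding and collecting terms gives P(t) = -3t² - t + 4.
Evaluating at t = 12: P(12) = -440.

-440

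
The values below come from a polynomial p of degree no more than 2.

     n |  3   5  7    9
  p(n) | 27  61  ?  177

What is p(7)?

The 3 known points determine the degree-2 polynomial uniquely.
Write p(n) = an^2 + bn + c. Substituting each data point gives a linear system:
  9a + 3b + c = 27
  25a + 5b + c = 61
  81a + 9b + c = 177
Solving the system yields a = 2, b = 1, c = 6.
So p(n) = 2n^2 + n + 6.
Then p(7) = 111.

111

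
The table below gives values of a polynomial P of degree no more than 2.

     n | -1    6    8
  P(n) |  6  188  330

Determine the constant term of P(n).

Write P(n) = an^2 + bn + c. Substituting each data point gives a linear system:
  a - b + c = 6
  36a + 6b + c = 188
  64a + 8b + c = 330
Solving the system yields a = 5, b = 1, c = 2.
So P(n) = 5n² + n + 2.
The constant term is 2.

2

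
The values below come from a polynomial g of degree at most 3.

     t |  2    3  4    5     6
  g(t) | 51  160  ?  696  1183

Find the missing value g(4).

365

The 4 known points determine the degree-3 polynomial uniquely.
Write g(t) = at^3 + bt^2 + ct + d. Substituting each data point gives a linear system:
  8a + 4b + 2c + d = 51
  27a + 9b + 3c + d = 160
  125a + 25b + 5c + d = 696
  216a + 36b + 6c + d = 1183
Solving the system yields a = 5, b = 3, c = -1, d = 1.
So g(t) = 5t^3 + 3t^2 - t + 1.
Then g(4) = 365.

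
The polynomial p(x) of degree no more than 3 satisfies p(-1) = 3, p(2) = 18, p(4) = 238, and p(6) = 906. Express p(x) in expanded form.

Using the Lagrange interpolation formula with nodes -1, 2, 4, 6:
  L_0(x) = (x - 2)(x - 4)(x - 6) / -105
  L_1(x) = (x + 1)(x - 4)(x - 6) / 24
  L_2(x) = (x + 1)(x - 2)(x - 6) / -20
  L_3(x) = (x + 1)(x - 2)(x - 4) / 56
Then p(x) = 3·L_0(x) + 18·L_1(x) + 238·L_2(x) + 906·L_3(x).
Expanding and collecting terms gives p(x) = 5x^3 - 4x^2 - 6x + 6.
Check: p(6) = 906. ✓

p(x) = 5x^3 - 4x^2 - 6x + 6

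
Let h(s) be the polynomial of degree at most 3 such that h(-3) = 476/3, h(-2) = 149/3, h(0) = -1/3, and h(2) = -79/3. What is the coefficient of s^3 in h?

-5

Write h(s) = as^3 + bs^2 + cs + d. Substituting each data point gives a linear system:
  -27a + 9b - 3c + d = 476/3
  -8a + 4b - 2c + d = 149/3
  d = -1/3
  8a + 4b + 2c + d = -79/3
Solving the system yields a = -5, b = 3, c = 1, d = -1/3.
So h(s) = -5s³ + 3s² + s - 1/3.
The leading coefficient is -5.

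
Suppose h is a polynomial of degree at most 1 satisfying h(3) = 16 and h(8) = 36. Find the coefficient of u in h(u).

Write h(u) = au + b. Substituting each data point gives a linear system:
  3a + b = 16
  8a + b = 36
Solving the system yields a = 4, b = 4.
So h(u) = 4u + 4.
The leading coefficient is 4.

4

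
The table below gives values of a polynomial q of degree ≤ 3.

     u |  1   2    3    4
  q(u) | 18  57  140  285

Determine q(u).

q(u) = 3u^3 + 4u^2 + 6u + 5

Write q(u) = au^3 + bu^2 + cu + d. Substituting each data point gives a linear system:
  a + b + c + d = 18
  8a + 4b + 2c + d = 57
  27a + 9b + 3c + d = 140
  64a + 16b + 4c + d = 285
Solving the system yields a = 3, b = 4, c = 6, d = 5.
So q(u) = 3u³ + 4u² + 6u + 5.
Check: q(2) = 57. ✓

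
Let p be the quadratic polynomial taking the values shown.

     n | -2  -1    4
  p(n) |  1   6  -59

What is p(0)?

Write p(n) = an^2 + bn + c. Substituting each data point gives a linear system:
  4a - 2b + c = 1
  a - b + c = 6
  16a + 4b + c = -59
Solving the system yields a = -3, b = -4, c = 5.
So p(n) = -3n^2 - 4n + 5.
Then p(0) = 5.

5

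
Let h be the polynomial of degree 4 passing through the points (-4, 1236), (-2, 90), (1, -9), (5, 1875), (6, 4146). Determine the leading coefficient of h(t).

Write h(t) = at^4 + bt^3 + ct^2 + dt + e. Substituting each data point gives a linear system:
  256a - 64b + 16c - 4d + e = 1236
  16a - 8b + 4c - 2d + e = 90
  a + b + c + d + e = -9
  625a + 125b + 25c + 5d + e = 1875
  1296a + 216b + 36c + 6d + e = 4146
Solving the system yields a = 4, b = -4, c = -4, d = -5, e = 0.
So h(t) = 4t⁴ - 4t³ - 4t² - 5t.
The leading coefficient is 4.

4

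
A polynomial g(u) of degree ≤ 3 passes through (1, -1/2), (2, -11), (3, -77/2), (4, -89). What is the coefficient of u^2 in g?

-5/2

Write g(u) = au^3 + bu^2 + cu + d. Substituting each data point gives a linear system:
  a + b + c + d = -1/2
  8a + 4b + 2c + d = -11
  27a + 9b + 3c + d = -77/2
  64a + 16b + 4c + d = -89
Solving the system yields a = -1, b = -5/2, c = 4, d = -1.
So g(u) = -u^3 - (5/2)u^2 + 4u - 1.
The coefficient of u^2 is -5/2.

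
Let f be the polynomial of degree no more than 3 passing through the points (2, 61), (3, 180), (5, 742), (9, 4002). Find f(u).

f(u) = 5u^3 + 4u^2 + 4u - 3

Using the Lagrange interpolation formula with nodes 2, 3, 5, 9:
  L_0(u) = (u - 3)(u - 5)(u - 9) / -21
  L_1(u) = (u - 2)(u - 5)(u - 9) / 12
  L_2(u) = (u - 2)(u - 3)(u - 9) / -24
  L_3(u) = (u - 2)(u - 3)(u - 5) / 168
Then f(u) = 61·L_0(u) + 180·L_1(u) + 742·L_2(u) + 4002·L_3(u).
Expanding and collecting terms gives f(u) = 5u^3 + 4u^2 + 4u - 3.
Check: f(3) = 180. ✓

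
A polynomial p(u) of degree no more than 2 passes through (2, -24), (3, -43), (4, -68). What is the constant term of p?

Write p(u) = au^2 + bu + c. Substituting each data point gives a linear system:
  4a + 2b + c = -24
  9a + 3b + c = -43
  16a + 4b + c = -68
Solving the system yields a = -3, b = -4, c = -4.
So p(u) = -3u^2 - 4u - 4.
The constant term is -4.

-4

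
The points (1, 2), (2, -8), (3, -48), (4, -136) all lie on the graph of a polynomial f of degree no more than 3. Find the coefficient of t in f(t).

Write f(t) = at^3 + bt^2 + ct + d. Substituting each data point gives a linear system:
  a + b + c + d = 2
  8a + 4b + 2c + d = -8
  27a + 9b + 3c + d = -48
  64a + 16b + 4c + d = -136
Solving the system yields a = -3, b = 3, c = 2, d = 0.
So f(t) = -3t^3 + 3t^2 + 2t.
The coefficient of t is 2.

2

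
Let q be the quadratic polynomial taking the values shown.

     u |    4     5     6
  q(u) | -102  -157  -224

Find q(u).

Write q(u) = au^2 + bu + c. Substituting each data point gives a linear system:
  16a + 4b + c = -102
  25a + 5b + c = -157
  36a + 6b + c = -224
Solving the system yields a = -6, b = -1, c = -2.
So q(u) = -6u² - u - 2.
Check: q(5) = -157. ✓

q(u) = -6u^2 - u - 2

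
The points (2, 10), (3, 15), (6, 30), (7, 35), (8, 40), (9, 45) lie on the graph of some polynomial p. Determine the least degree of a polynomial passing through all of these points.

Divided differences on the nodes 2, 3, 6, 7, 8, 9:
  order 0: 10  15  30  35  40  45
  order 1: 5  5  5  5  5
  order 2: 0  0  0  0
  order 3: 0  0  0
  order 4: 0  0
  order 5: 0
The order-1 divided differences are all 5 (nonzero) and every higher order vanishes, so the data lies on a polynomial of degree exactly 1.

1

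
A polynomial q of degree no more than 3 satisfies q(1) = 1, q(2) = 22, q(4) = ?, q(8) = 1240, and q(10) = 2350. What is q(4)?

The 4 known points determine the degree-3 polynomial uniquely.
Write q(s) = as^3 + bs^2 + cs + d. Substituting each data point gives a linear system:
  a + b + c + d = 1
  8a + 4b + 2c + d = 22
  512a + 64b + 8c + d = 1240
  1000a + 100b + 10c + d = 2350
Solving the system yields a = 2, b = 4, c = -5, d = 0.
So q(s) = 2s^3 + 4s^2 - 5s.
Then q(4) = 172.

172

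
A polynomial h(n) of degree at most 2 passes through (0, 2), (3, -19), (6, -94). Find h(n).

Write h(n) = an^2 + bn + c. Substituting each data point gives a linear system:
  c = 2
  9a + 3b + c = -19
  36a + 6b + c = -94
Solving the system yields a = -3, b = 2, c = 2.
So h(n) = -3n^2 + 2n + 2.
Check: h(6) = -94. ✓

h(n) = -3n^2 + 2n + 2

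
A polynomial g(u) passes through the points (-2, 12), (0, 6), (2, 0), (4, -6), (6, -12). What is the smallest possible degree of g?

Forward differences of the values at u = -2, 0, 2, 4, 6:
  g  : 12  6  0  -6  -12
  Δ  : -6  -6  -6  -6
  Δ^2: 0  0  0
  Δ^3: 0  0
  Δ^4: 0
The first differences are constant (-6) and nonzero, while all higher differences vanish, so the minimal degree is 1.

1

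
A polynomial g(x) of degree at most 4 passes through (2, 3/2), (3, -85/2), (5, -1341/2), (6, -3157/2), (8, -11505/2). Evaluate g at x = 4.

Using the Lagrange interpolation formula with nodes 2, 3, 5, 6, 8:
  L_0(x) = (x - 3)(x - 5)(x - 6)(x - 8) / 72
  L_1(x) = (x - 2)(x - 5)(x - 6)(x - 8) / -30
  L_2(x) = (x - 2)(x - 3)(x - 6)(x - 8) / 18
  L_3(x) = (x - 2)(x - 3)(x - 5)(x - 8) / -24
  L_4(x) = (x - 2)(x - 3)(x - 5)(x - 6) / 180
Then g(x) = 3/2·L_0(x) - 85/2·L_1(x) - 1341/2·L_2(x) - 3157/2·L_3(x) - 11505/2·L_4(x).
Expanding and collecting terms gives g(x) = -2x^4 + 5x^3 - 2x^2 + x - 1/2.
Evaluating at x = 4: g(4) = -441/2.

-441/2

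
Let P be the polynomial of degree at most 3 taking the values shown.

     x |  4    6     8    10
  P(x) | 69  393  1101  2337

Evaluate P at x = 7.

Write P(x) = ax^3 + bx^2 + cx + d. Substituting each data point gives a linear system:
  64a + 16b + 4c + d = 69
  216a + 36b + 6c + d = 393
  512a + 64b + 8c + d = 1101
  1000a + 100b + 10c + d = 2337
Solving the system yields a = 3, b = -6, c = -6, d = -3.
So P(x) = 3x³ - 6x² - 6x - 3.
Then P(7) = 690.

690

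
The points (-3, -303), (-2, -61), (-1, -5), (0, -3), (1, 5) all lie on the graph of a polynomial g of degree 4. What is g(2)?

Write g(s) = as^4 + bs^3 + cs^2 + ds + e. Substituting each data point gives a linear system:
  81a - 27b + 9c - 3d + e = -303
  16a - 8b + 4c - 2d + e = -61
  a - b + c - d + e = -5
  e = -3
  a + b + c + d + e = 5
Solving the system yields a = -3, b = 4, c = 6, d = 1, e = -3.
So g(s) = -3s⁴ + 4s³ + 6s² + s - 3.
Then g(2) = 7.

7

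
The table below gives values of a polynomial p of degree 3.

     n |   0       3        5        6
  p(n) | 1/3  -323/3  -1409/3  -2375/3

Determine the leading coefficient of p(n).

-3

Write p(n) = an^3 + bn^2 + cn + d. Substituting each data point gives a linear system:
  d = 1/3
  27a + 9b + 3c + d = -323/3
  125a + 25b + 5c + d = -1409/3
  216a + 36b + 6c + d = -2375/3
Solving the system yields a = -3, b = -5, c = 6, d = 1/3.
So p(n) = -3n³ - 5n² + 6n + 1/3.
The leading coefficient is -3.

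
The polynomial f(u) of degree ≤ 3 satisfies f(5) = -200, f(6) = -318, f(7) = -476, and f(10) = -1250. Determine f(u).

Write f(u) = au^3 + bu^2 + cu + d. Substituting each data point gives a linear system:
  125a + 25b + 5c + d = -200
  216a + 36b + 6c + d = -318
  343a + 49b + 7c + d = -476
  1000a + 100b + 10c + d = -1250
Solving the system yields a = -1, b = -2, c = -5, d = 0.
So f(u) = -u^3 - 2u^2 - 5u.
Check: f(10) = -1250. ✓

f(u) = -u^3 - 2u^2 - 5u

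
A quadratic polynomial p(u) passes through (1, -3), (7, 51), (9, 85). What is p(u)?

p(u) = u^2 + u - 5

Using the Lagrange interpolation formula with nodes 1, 7, 9:
  L_0(u) = (u - 7)(u - 9) / 48
  L_1(u) = (u - 1)(u - 9) / -12
  L_2(u) = (u - 1)(u - 7) / 16
Then p(u) = -3·L_0(u) + 51·L_1(u) + 85·L_2(u).
Expanding and collecting terms gives p(u) = u^2 + u - 5.
Check: p(7) = 51. ✓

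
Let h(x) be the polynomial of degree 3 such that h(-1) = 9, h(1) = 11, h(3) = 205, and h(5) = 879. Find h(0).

4

Forward differences of the values at x = -1, 1, 3, 5:
  h  : 9  11  205  879
  Δ  : 2  194  674
  Δ^2: 192  480
  Δ^3: 288
The third differences are constant, confirming degree 3.
Interpolating (Newton forward form) and evaluating at x = 0 gives h(0) = 4.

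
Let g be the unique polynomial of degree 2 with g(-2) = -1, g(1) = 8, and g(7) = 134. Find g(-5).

Write g(x) = ax^2 + bx + c. Substituting each data point gives a linear system:
  4a - 2b + c = -1
  a + b + c = 8
  49a + 7b + c = 134
Solving the system yields a = 2, b = 5, c = 1.
So g(x) = 2x^2 + 5x + 1.
Then g(-5) = 26.

26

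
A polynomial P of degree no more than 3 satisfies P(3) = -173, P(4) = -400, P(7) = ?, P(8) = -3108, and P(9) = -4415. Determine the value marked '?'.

The 4 known points determine the degree-3 polynomial uniquely.
Write P(t) = at^3 + bt^2 + ct + d. Substituting each data point gives a linear system:
  27a + 9b + 3c + d = -173
  64a + 16b + 4c + d = -400
  512a + 64b + 8c + d = -3108
  729a + 81b + 9c + d = -4415
Solving the system yields a = -6, b = 0, c = -5, d = 4.
So P(t) = -6t^3 - 5t + 4.
Then P(7) = -2089.

-2089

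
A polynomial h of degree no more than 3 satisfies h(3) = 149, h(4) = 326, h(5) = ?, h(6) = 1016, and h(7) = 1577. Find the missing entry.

607

The 4 known points determine the degree-3 polynomial uniquely.
Write h(n) = an^3 + bn^2 + cn + d. Substituting each data point gives a linear system:
  27a + 9b + 3c + d = 149
  64a + 16b + 4c + d = 326
  216a + 36b + 6c + d = 1016
  343a + 49b + 7c + d = 1577
Solving the system yields a = 4, b = 4, c = 1, d = 2.
So h(n) = 4n³ + 4n² + n + 2.
Then h(5) = 607.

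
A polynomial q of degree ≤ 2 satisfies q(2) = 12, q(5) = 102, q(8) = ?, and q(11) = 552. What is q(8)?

282

On equispaced nodes a degree-2 polynomial has vanishing third forward difference, so
  - q(2) + 3·q(5) - 3·q(8) + q(11) = 0.
Substituting the known values and solving for q(8):
  -3·q(8) = -846
  q(8) = 282.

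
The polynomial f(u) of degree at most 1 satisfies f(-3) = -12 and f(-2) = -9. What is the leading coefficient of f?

3

Write f(u) = au + b. Substituting each data point gives a linear system:
  -3a + b = -12
  -2a + b = -9
Solving the system yields a = 3, b = -3.
So f(u) = 3u - 3.
The leading coefficient is 3.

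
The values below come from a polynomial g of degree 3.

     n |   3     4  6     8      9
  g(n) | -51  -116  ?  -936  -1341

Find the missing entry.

The 4 known points determine the degree-3 polynomial uniquely.
Write g(n) = an^3 + bn^2 + cn + d. Substituting each data point gives a linear system:
  27a + 9b + 3c + d = -51
  64a + 16b + 4c + d = -116
  512a + 64b + 8c + d = -936
  729a + 81b + 9c + d = -1341
Solving the system yields a = -2, b = 2, c = -5, d = 0.
So g(n) = -2n^3 + 2n^2 - 5n.
Then g(6) = -390.

-390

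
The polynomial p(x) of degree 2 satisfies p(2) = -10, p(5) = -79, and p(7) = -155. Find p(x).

p(x) = -3x^2 - 2x + 6

Write p(x) = ax^2 + bx + c. Substituting each data point gives a linear system:
  4a + 2b + c = -10
  25a + 5b + c = -79
  49a + 7b + c = -155
Solving the system yields a = -3, b = -2, c = 6.
So p(x) = -3x^2 - 2x + 6.
Check: p(2) = -10. ✓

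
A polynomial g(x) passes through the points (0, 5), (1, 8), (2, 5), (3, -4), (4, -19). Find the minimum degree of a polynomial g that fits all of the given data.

Forward differences of the values at x = 0, 1, 2, 3, 4:
  g  : 5  8  5  -4  -19
  Δ  : 3  -3  -9  -15
  Δ^2: -6  -6  -6
  Δ^3: 0  0
  Δ^4: 0
The second differences are constant (-6) and nonzero, while all higher differences vanish, so the minimal degree is 2.

2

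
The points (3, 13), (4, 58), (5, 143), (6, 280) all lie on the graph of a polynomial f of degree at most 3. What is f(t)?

f(t) = 2t^3 - 4t^2 - t - 2

Write f(t) = at^3 + bt^2 + ct + d. Substituting each data point gives a linear system:
  27a + 9b + 3c + d = 13
  64a + 16b + 4c + d = 58
  125a + 25b + 5c + d = 143
  216a + 36b + 6c + d = 280
Solving the system yields a = 2, b = -4, c = -1, d = -2.
So f(t) = 2t^3 - 4t^2 - t - 2.
Check: f(3) = 13. ✓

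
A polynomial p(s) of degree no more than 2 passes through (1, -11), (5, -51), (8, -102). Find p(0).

Using the Lagrange interpolation formula with nodes 1, 5, 8:
  L_0(s) = (s - 5)(s - 8) / 28
  L_1(s) = (s - 1)(s - 8) / -12
  L_2(s) = (s - 1)(s - 5) / 21
Then p(s) = -11·L_0(s) - 51·L_1(s) - 102·L_2(s).
Expanding and collecting terms gives p(s) = -s^2 - 4s - 6.
Evaluating at s = 0: p(0) = -6.

-6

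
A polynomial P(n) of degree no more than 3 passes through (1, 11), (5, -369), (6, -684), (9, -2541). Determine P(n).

P(n) = -4n^3 + 4n^2 + 5n + 6

Write P(n) = an^3 + bn^2 + cn + d. Substituting each data point gives a linear system:
  a + b + c + d = 11
  125a + 25b + 5c + d = -369
  216a + 36b + 6c + d = -684
  729a + 81b + 9c + d = -2541
Solving the system yields a = -4, b = 4, c = 5, d = 6.
So P(n) = -4n³ + 4n² + 5n + 6.
Check: P(1) = 11. ✓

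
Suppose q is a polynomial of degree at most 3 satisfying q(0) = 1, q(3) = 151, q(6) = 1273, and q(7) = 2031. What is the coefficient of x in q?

-4

Write q(x) = ax^3 + bx^2 + cx + d. Substituting each data point gives a linear system:
  d = 1
  27a + 9b + 3c + d = 151
  216a + 36b + 6c + d = 1273
  343a + 49b + 7c + d = 2031
Solving the system yields a = 6, b = 0, c = -4, d = 1.
So q(x) = 6x^3 - 4x + 1.
The coefficient of x is -4.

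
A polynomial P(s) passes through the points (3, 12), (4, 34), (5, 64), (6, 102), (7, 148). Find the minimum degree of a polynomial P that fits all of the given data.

2

Forward differences of the values at s = 3, 4, 5, 6, 7:
  P  : 12  34  64  102  148
  Δ  : 22  30  38  46
  Δ^2: 8  8  8
  Δ^3: 0  0
  Δ^4: 0
The second differences are constant (8) and nonzero, while all higher differences vanish, so the minimal degree is 2.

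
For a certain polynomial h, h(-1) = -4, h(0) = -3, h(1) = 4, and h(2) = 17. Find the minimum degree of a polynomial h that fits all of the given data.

2

Forward differences of the values at t = -1, 0, 1, 2:
  h  : -4  -3  4  17
  Δ  : 1  7  13
  Δ^2: 6  6
  Δ^3: 0
The second differences are constant (6) and nonzero, while all higher differences vanish, so the minimal degree is 2.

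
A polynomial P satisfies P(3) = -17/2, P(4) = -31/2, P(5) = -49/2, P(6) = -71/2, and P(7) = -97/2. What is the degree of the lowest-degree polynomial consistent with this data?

2

Forward differences of the values at s = 3, 4, 5, 6, 7:
  P  : -17/2  -31/2  -49/2  -71/2  -97/2
  Δ  : -7  -9  -11  -13
  Δ^2: -2  -2  -2
  Δ^3: 0  0
  Δ^4: 0
The second differences are constant (-2) and nonzero, while all higher differences vanish, so the minimal degree is 2.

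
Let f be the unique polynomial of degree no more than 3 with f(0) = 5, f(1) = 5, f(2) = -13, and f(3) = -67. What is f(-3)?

77

Write f(s) = as^3 + bs^2 + cs + d. Substituting each data point gives a linear system:
  d = 5
  a + b + c + d = 5
  8a + 4b + 2c + d = -13
  27a + 9b + 3c + d = -67
Solving the system yields a = -3, b = 0, c = 3, d = 5.
So f(s) = -3s^3 + 3s + 5.
Then f(-3) = 77.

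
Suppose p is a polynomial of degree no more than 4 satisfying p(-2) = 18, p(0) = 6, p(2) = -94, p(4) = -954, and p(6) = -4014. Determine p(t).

Write p(t) = at^4 + bt^3 + ct^2 + dt + e. Substituting each data point gives a linear system:
  16a - 8b + 4c - 2d + e = 18
  e = 6
  16a + 8b + 4c + 2d + e = -94
  256a + 64b + 16c + 4d + e = -954
  1296a + 216b + 36c + 6d + e = -4014
Solving the system yields a = -2, b = -6, c = -3, d = -4, e = 6.
So p(t) = -2t⁴ - 6t³ - 3t² - 4t + 6.
Check: p(2) = -94. ✓

p(t) = -2t^4 - 6t^3 - 3t^2 - 4t + 6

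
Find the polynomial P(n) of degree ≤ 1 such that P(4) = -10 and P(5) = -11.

P(n) = -n - 6

Write P(n) = an + b. Substituting each data point gives a linear system:
  4a + b = -10
  5a + b = -11
Solving the system yields a = -1, b = -6.
So P(n) = -n - 6.
Check: P(4) = -10. ✓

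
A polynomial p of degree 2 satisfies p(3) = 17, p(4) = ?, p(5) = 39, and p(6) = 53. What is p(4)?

27

On equispaced nodes a degree-2 polynomial has vanishing third forward difference, so
  - p(3) + 3·p(4) - 3·p(5) + p(6) = 0.
Substituting the known values and solving for p(4):
  3·p(4) = 81
  p(4) = 27.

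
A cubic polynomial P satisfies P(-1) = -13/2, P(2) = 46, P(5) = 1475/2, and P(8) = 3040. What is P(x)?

Using the Lagrange interpolation formula with nodes -1, 2, 5, 8:
  L_0(x) = (x - 2)(x - 5)(x - 8) / -162
  L_1(x) = (x + 1)(x - 5)(x - 8) / 54
  L_2(x) = (x + 1)(x - 2)(x - 8) / -54
  L_3(x) = (x + 1)(x - 2)(x - 5) / 162
Then P(x) = -13/2·L_0(x) + 46·L_1(x) + 1475/2·L_2(x) + 3040·L_3(x).
Expanding and collecting terms gives P(x) = 6x³ - (1/2)x².
Check: P(8) = 3040. ✓

P(x) = 6x^3 - (1/2)x^2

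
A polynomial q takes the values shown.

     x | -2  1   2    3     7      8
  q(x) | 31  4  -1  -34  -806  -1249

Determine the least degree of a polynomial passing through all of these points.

Divided differences on the nodes -2, 1, 2, 3, 7, 8:
  order 0: 31  4  -1  -34  -806  -1249
  order 1: -9  -5  -33  -193  -443
  order 2: 1  -14  -32  -50
  order 3: -3  -3  -3
  order 4: 0  0
  order 5: 0
The order-3 divided differences are all -3 (nonzero) and every higher order vanishes, so the data lies on a polynomial of degree exactly 3.

3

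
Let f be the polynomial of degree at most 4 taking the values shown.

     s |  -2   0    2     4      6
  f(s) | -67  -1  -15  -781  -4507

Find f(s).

Using the Lagrange interpolation formula with nodes -2, 0, 2, 4, 6:
  L_0(s) = s(s - 2)(s - 4)(s - 6) / 384
  L_1(s) = (s + 2)(s - 2)(s - 4)(s - 6) / -96
  L_2(s) = (s + 2)s(s - 4)(s - 6) / 64
  L_3(s) = (s + 2)s(s - 2)(s - 6) / -96
  L_4(s) = (s + 2)s(s - 2)(s - 4) / 384
Then f(s) = -67·L_0(s) - 1·L_1(s) - 15·L_2(s) - 781·L_3(s) - 4507·L_4(s).
Expanding and collecting terms gives f(s) = -4s^4 + 2s^3 + 6s^2 + 5s - 1.
Check: f(0) = -1. ✓

f(s) = -4s^4 + 2s^3 + 6s^2 + 5s - 1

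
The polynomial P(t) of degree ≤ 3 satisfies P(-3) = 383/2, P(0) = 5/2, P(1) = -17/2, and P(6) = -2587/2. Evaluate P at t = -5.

1615/2

Write P(t) = at^3 + bt^2 + ct + d. Substituting each data point gives a linear system:
  -27a + 9b - 3c + d = 383/2
  d = 5/2
  a + b + c + d = -17/2
  216a + 36b + 6c + d = -2587/2
Solving the system yields a = -6, b = 1, c = -6, d = 5/2.
So P(t) = -6t³ + t² - 6t + 5/2.
Then P(-5) = 1615/2.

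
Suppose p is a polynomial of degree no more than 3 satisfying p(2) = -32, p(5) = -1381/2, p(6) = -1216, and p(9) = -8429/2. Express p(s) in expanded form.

Write p(s) = as^3 + bs^2 + cs + d. Substituting each data point gives a linear system:
  8a + 4b + 2c + d = -32
  125a + 25b + 5c + d = -1381/2
  216a + 36b + 6c + d = -1216
  729a + 81b + 9c + d = -8429/2
Solving the system yields a = -6, b = 3/2, c = 4, d = 2.
So p(s) = -6s^3 + (3/2)s^2 + 4s + 2.
Check: p(6) = -1216. ✓

p(s) = -6s^3 + (3/2)s^2 + 4s + 2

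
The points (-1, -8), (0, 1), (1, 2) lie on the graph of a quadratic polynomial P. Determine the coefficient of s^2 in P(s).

Write P(s) = as^2 + bs + c. Substituting each data point gives a linear system:
  a - b + c = -8
  c = 1
  a + b + c = 2
Solving the system yields a = -4, b = 5, c = 1.
So P(s) = -4s² + 5s + 1.
The leading coefficient is -4.

-4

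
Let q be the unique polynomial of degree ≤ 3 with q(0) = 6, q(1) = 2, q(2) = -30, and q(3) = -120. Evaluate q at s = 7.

-1660

Using the Lagrange interpolation formula with nodes 0, 1, 2, 3:
  L_0(s) = (s - 1)(s - 2)(s - 3) / -6
  L_1(s) = s(s - 2)(s - 3) / 2
  L_2(s) = s(s - 1)(s - 3) / -2
  L_3(s) = s(s - 1)(s - 2) / 6
Then q(s) = 6·L_0(s) + 2·L_1(s) - 30·L_2(s) - 120·L_3(s).
Expanding and collecting terms gives q(s) = -5s^3 + s^2 + 6.
Evaluating at s = 7: q(7) = -1660.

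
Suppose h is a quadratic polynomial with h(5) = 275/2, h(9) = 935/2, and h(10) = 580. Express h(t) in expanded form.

h(t) = 6t^2 - (3/2)t - 5

Using the Lagrange interpolation formula with nodes 5, 9, 10:
  L_0(t) = (t - 9)(t - 10) / 20
  L_1(t) = (t - 5)(t - 10) / -4
  L_2(t) = (t - 5)(t - 9) / 5
Then h(t) = 275/2·L_0(t) + 935/2·L_1(t) + 580·L_2(t).
Expanding and collecting terms gives h(t) = 6t² - (3/2)t - 5.
Check: h(5) = 275/2. ✓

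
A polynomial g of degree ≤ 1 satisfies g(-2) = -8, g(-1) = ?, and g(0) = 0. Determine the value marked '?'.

-4

On equispaced nodes a degree-1 polynomial has vanishing second forward difference, so
  g(-2) - 2·g(-1) + g(0) = 0.
Substituting the known values and solving for g(-1):
  -2·g(-1) = 8
  g(-1) = -4.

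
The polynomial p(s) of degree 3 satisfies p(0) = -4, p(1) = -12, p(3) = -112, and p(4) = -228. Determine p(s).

Write p(s) = as^3 + bs^2 + cs + d. Substituting each data point gives a linear system:
  d = -4
  a + b + c + d = -12
  27a + 9b + 3c + d = -112
  64a + 16b + 4c + d = -228
Solving the system yields a = -2, b = -6, c = 0, d = -4.
So p(s) = -2s^3 - 6s^2 - 4.
Check: p(4) = -228. ✓

p(s) = -2s^3 - 6s^2 - 4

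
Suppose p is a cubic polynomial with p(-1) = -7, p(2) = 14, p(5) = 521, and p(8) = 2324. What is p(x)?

Using the Lagrange interpolation formula with nodes -1, 2, 5, 8:
  L_0(x) = (x - 2)(x - 5)(x - 8) / -162
  L_1(x) = (x + 1)(x - 5)(x - 8) / 54
  L_2(x) = (x + 1)(x - 2)(x - 8) / -54
  L_3(x) = (x + 1)(x - 2)(x - 5) / 162
Then p(x) = -7·L_0(x) + 14·L_1(x) + 521·L_2(x) + 2324·L_3(x).
Expanding and collecting terms gives p(x) = 5x^3 - 3x^2 - 5x - 4.
Check: p(8) = 2324. ✓

p(x) = 5x^3 - 3x^2 - 5x - 4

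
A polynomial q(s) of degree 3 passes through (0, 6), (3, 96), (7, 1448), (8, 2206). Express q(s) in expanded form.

Using the Lagrange interpolation formula with nodes 0, 3, 7, 8:
  L_0(s) = (s - 3)(s - 7)(s - 8) / -168
  L_1(s) = s(s - 7)(s - 8) / 60
  L_2(s) = s(s - 3)(s - 8) / -28
  L_3(s) = s(s - 3)(s - 7) / 40
Then q(s) = 6·L_0(s) + 96·L_1(s) + 1448·L_2(s) + 2206·L_3(s).
Expanding and collecting terms gives q(s) = 5s^3 - 6s^2 + 3s + 6.
Check: q(3) = 96. ✓

q(s) = 5s^3 - 6s^2 + 3s + 6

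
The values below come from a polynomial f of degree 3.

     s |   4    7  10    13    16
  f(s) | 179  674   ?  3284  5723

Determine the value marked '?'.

1655

On equispaced nodes a degree-3 polynomial has vanishing fourth forward difference, so
  f(4) - 4·f(7) + 6·f(10) - 4·f(13) + f(16) = 0.
Substituting the known values and solving for f(10):
  6·f(10) = 9930
  f(10) = 1655.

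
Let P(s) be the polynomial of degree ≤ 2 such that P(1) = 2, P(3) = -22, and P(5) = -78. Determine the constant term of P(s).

2

Write P(s) = as^2 + bs + c. Substituting each data point gives a linear system:
  a + b + c = 2
  9a + 3b + c = -22
  25a + 5b + c = -78
Solving the system yields a = -4, b = 4, c = 2.
So P(s) = -4s^2 + 4s + 2.
The constant term is 2.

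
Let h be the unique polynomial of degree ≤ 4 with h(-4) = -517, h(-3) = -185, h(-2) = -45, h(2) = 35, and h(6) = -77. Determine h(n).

h(n) = -n^4 + 5n^3 + 4n^2 - 5

Write h(n) = an^4 + bn^3 + cn^2 + dn + e. Substituting each data point gives a linear system:
  256a - 64b + 16c - 4d + e = -517
  81a - 27b + 9c - 3d + e = -185
  16a - 8b + 4c - 2d + e = -45
  16a + 8b + 4c + 2d + e = 35
  1296a + 216b + 36c + 6d + e = -77
Solving the system yields a = -1, b = 5, c = 4, d = 0, e = -5.
So h(n) = -n^4 + 5n^3 + 4n^2 - 5.
Check: h(-3) = -185. ✓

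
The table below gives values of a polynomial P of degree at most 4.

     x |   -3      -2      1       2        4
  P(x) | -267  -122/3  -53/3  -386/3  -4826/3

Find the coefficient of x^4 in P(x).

-5

Write P(x) = ax^4 + bx^3 + cx^2 + dx + e. Substituting each data point gives a linear system:
  81a - 27b + 9c - 3d + e = -267
  16a - 8b + 4c - 2d + e = -122/3
  a + b + c + d + e = -53/3
  16a + 8b + 4c + 2d + e = -386/3
  256a + 64b + 16c + 4d + e = -4826/3
Solving the system yields a = -5, b = -5, c = 1/3, d = -2, e = -6.
So P(x) = -5x⁴ - 5x³ + (1/3)x² - 2x - 6.
The leading coefficient is -5.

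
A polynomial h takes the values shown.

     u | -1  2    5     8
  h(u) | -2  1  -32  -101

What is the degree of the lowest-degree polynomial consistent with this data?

Forward differences of the values at u = -1, 2, 5, 8:
  h  : -2  1  -32  -101
  Δ  : 3  -33  -69
  Δ^2: -36  -36
  Δ^3: 0
The second differences are constant (-36) and nonzero, while all higher differences vanish, so the minimal degree is 2.

2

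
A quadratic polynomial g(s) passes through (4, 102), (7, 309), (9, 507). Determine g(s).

g(s) = 6s^2 + 3s - 6

Write g(s) = as^2 + bs + c. Substituting each data point gives a linear system:
  16a + 4b + c = 102
  49a + 7b + c = 309
  81a + 9b + c = 507
Solving the system yields a = 6, b = 3, c = -6.
So g(s) = 6s² + 3s - 6.
Check: g(7) = 309. ✓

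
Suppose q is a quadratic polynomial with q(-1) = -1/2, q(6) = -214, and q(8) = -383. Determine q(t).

Write q(t) = at^2 + bt + c. Substituting each data point gives a linear system:
  a - b + c = -1/2
  36a + 6b + c = -214
  64a + 8b + c = -383
Solving the system yields a = -6, b = -1/2, c = 5.
So q(t) = -6t^2 - (1/2)t + 5.
Check: q(6) = -214. ✓

q(t) = -6t^2 - (1/2)t + 5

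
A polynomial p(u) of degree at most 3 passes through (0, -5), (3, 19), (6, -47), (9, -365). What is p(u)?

p(u) = -u^3 + 4u^2 + 5u - 5

Write p(u) = au^3 + bu^2 + cu + d. Substituting each data point gives a linear system:
  d = -5
  27a + 9b + 3c + d = 19
  216a + 36b + 6c + d = -47
  729a + 81b + 9c + d = -365
Solving the system yields a = -1, b = 4, c = 5, d = -5.
So p(u) = -u³ + 4u² + 5u - 5.
Check: p(0) = -5. ✓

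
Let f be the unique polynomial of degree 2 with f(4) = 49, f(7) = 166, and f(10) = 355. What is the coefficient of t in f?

Write f(t) = at^2 + bt + c. Substituting each data point gives a linear system:
  16a + 4b + c = 49
  49a + 7b + c = 166
  100a + 10b + c = 355
Solving the system yields a = 4, b = -5, c = 5.
So f(t) = 4t² - 5t + 5.
The coefficient of t is -5.

-5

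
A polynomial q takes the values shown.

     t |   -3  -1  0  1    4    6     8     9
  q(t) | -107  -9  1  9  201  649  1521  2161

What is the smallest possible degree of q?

Divided differences on the nodes -3, -1, 0, 1, 4, 6, 8, 9:
  order 0: -107  -9  1  9  201  649  1521  2161
  order 1: 49  10  8  64  224  436  640
  order 2: -13  -1  14  32  53  68
  order 3: 3  3  3  3  3
  order 4: 0  0  0  0
  order 5: 0  0  0
  order 6: 0  0
  order 7: 0
The order-3 divided differences are all 3 (nonzero) and every higher order vanishes, so the data lies on a polynomial of degree exactly 3.

3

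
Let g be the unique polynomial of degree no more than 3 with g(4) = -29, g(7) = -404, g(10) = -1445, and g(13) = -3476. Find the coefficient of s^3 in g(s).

-2

Write g(s) = as^3 + bs^2 + cs + d. Substituting each data point gives a linear system:
  64a + 16b + 4c + d = -29
  343a + 49b + 7c + d = -404
  1000a + 100b + 10c + d = -1445
  2197a + 169b + 13c + d = -3476
Solving the system yields a = -2, b = 5, c = 6, d = -5.
So g(s) = -2s^3 + 5s^2 + 6s - 5.
The leading coefficient is -2.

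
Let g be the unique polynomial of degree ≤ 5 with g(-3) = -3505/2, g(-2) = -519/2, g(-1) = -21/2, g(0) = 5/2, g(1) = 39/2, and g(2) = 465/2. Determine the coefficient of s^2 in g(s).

Write g(s) = as^5 + bs^4 + cs^3 + ds^2 + es + k. Substituting each data point gives a linear system:
  -243a + 81b - 27c + 9d - 3e + k = -3505/2
  -32a + 16b - 8c + 4d - 2e + k = -519/2
  -a + b - c + d - e + k = -21/2
  k = 5/2
  a + b + c + d + e + k = 39/2
  32a + 16b + 8c + 4d + 2e + k = 465/2
Solving the system yields a = 6, b = -2, c = 6, d = 4, e = 3, k = 5/2.
So g(s) = 6s^5 - 2s^4 + 6s^3 + 4s^2 + 3s + 5/2.
The coefficient of s^2 is 4.

4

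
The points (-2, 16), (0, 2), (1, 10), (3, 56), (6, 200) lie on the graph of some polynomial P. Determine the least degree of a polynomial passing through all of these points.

2

Divided differences on the nodes -2, 0, 1, 3, 6:
  order 0: 16  2  10  56  200
  order 1: -7  8  23  48
  order 2: 5  5  5
  order 3: 0  0
  order 4: 0
The order-2 divided differences are all 5 (nonzero) and every higher order vanishes, so the data lies on a polynomial of degree exactly 2.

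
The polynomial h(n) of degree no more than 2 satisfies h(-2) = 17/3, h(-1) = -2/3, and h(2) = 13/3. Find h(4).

Write h(n) = an^2 + bn + c. Substituting each data point gives a linear system:
  4a - 2b + c = 17/3
  a - b + c = -2/3
  4a + 2b + c = 13/3
Solving the system yields a = 2, b = -1/3, c = -3.
So h(n) = 2n² - (1/3)n - 3.
Then h(4) = 83/3.

83/3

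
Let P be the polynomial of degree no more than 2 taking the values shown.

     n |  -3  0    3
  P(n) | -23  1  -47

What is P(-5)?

Write P(n) = an^2 + bn + c. Substituting each data point gives a linear system:
  9a - 3b + c = -23
  c = 1
  9a + 3b + c = -47
Solving the system yields a = -4, b = -4, c = 1.
So P(n) = -4n² - 4n + 1.
Then P(-5) = -79.

-79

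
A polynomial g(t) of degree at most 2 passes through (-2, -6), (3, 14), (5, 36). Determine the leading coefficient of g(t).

1

Write g(t) = at^2 + bt + c. Substituting each data point gives a linear system:
  4a - 2b + c = -6
  9a + 3b + c = 14
  25a + 5b + c = 36
Solving the system yields a = 1, b = 3, c = -4.
So g(t) = t² + 3t - 4.
The leading coefficient is 1.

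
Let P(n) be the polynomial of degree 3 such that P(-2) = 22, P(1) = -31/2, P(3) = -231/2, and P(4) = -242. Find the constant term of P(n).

Write P(n) = an^3 + bn^2 + cn + d. Substituting each data point gives a linear system:
  -8a + 4b - 2c + d = 22
  a + b + c + d = -31/2
  27a + 9b + 3c + d = -231/2
  64a + 16b + 4c + d = -242
Solving the system yields a = -3, b = -3/2, c = -5, d = -6.
So P(n) = -3n^3 - (3/2)n^2 - 5n - 6.
The constant term is -6.

-6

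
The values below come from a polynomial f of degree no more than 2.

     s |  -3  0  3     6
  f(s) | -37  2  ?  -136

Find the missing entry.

-31

The 3 known points determine the degree-2 polynomial uniquely.
Write f(s) = as^2 + bs + c. Substituting each data point gives a linear system:
  9a - 3b + c = -37
  c = 2
  36a + 6b + c = -136
Solving the system yields a = -4, b = 1, c = 2.
So f(s) = -4s^2 + s + 2.
Then f(3) = -31.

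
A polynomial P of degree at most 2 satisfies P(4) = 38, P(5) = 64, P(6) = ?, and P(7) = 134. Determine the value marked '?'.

On equispaced nodes a degree-2 polynomial has vanishing third forward difference, so
  - P(4) + 3·P(5) - 3·P(6) + P(7) = 0.
Substituting the known values and solving for P(6):
  -3·P(6) = -288
  P(6) = 96.

96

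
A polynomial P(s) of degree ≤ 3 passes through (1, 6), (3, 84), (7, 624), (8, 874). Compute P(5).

Write P(s) = as^3 + bs^2 + cs + d. Substituting each data point gives a linear system:
  a + b + c + d = 6
  27a + 9b + 3c + d = 84
  343a + 49b + 7c + d = 624
  512a + 64b + 8c + d = 874
Solving the system yields a = 1, b = 5, c = 6, d = -6.
So P(s) = s^3 + 5s^2 + 6s - 6.
Then P(5) = 274.

274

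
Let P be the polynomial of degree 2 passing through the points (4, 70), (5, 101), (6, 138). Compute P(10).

Using the Lagrange interpolation formula with nodes 4, 5, 6:
  L_0(u) = (u - 5)(u - 6) / 2
  L_1(u) = (u - 4)(u - 6) / -1
  L_2(u) = (u - 4)(u - 5) / 2
Then P(u) = 70·L_0(u) + 101·L_1(u) + 138·L_2(u).
Expanding and collecting terms gives P(u) = 3u^2 + 4u + 6.
Evaluating at u = 10: P(10) = 346.

346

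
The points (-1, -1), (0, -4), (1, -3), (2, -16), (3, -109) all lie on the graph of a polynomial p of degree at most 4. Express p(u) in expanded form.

Using the Lagrange interpolation formula with nodes -1, 0, 1, 2, 3:
  L_0(u) = u(u - 1)(u - 2)(u - 3) / 24
  L_1(u) = (u + 1)(u - 1)(u - 2)(u - 3) / -6
  L_2(u) = (u + 1)u(u - 2)(u - 3) / 4
  L_3(u) = (u + 1)u(u - 1)(u - 3) / -6
  L_4(u) = (u + 1)u(u - 1)(u - 2) / 24
Then p(u) = -1·L_0(u) - 4·L_1(u) - 3·L_2(u) - 16·L_3(u) - 109·L_4(u).
Expanding and collecting terms gives p(u) = -2u⁴ + u³ + 4u² - 2u - 4.
Check: p(0) = -4. ✓

p(u) = -2u^4 + u^3 + 4u^2 - 2u - 4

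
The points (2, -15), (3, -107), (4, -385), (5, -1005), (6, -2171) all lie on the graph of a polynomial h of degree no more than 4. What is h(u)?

Write h(u) = au^4 + bu^3 + cu^2 + du + e. Substituting each data point gives a linear system:
  16a + 8b + 4c + 2d + e = -15
  81a + 27b + 9c + 3d + e = -107
  256a + 64b + 16c + 4d + e = -385
  625a + 125b + 25c + 5d + e = -1005
  1296a + 216b + 36c + 6d + e = -2171
Solving the system yields a = -2, b = 2, c = -1, d = 5, e = -5.
So h(u) = -2u^4 + 2u^3 - u^2 + 5u - 5.
Check: h(6) = -2171. ✓

h(u) = -2u^4 + 2u^3 - u^2 + 5u - 5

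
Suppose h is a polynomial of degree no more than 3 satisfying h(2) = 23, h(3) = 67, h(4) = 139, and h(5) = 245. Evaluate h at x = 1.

1

Using the Lagrange interpolation formula with nodes 2, 3, 4, 5:
  L_0(x) = (x - 3)(x - 4)(x - 5) / -6
  L_1(x) = (x - 2)(x - 4)(x - 5) / 2
  L_2(x) = (x - 2)(x - 3)(x - 5) / -2
  L_3(x) = (x - 2)(x - 3)(x - 4) / 6
Then h(x) = 23·L_0(x) + 67·L_1(x) + 139·L_2(x) + 245·L_3(x).
Expanding and collecting terms gives h(x) = x^3 + 5x^2 - 5.
Evaluating at x = 1: h(1) = 1.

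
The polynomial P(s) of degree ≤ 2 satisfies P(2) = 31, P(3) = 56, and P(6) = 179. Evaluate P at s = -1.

Write P(s) = as^2 + bs + c. Substituting each data point gives a linear system:
  4a + 2b + c = 31
  9a + 3b + c = 56
  36a + 6b + c = 179
Solving the system yields a = 4, b = 5, c = 5.
So P(s) = 4s^2 + 5s + 5.
Then P(-1) = 4.

4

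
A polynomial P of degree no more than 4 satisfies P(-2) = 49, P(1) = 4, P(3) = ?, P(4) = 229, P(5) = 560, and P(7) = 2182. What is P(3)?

74

The 5 known points determine the degree-4 polynomial uniquely.
Write P(s) = as^4 + bs^3 + cs^2 + ds + e. Substituting each data point gives a linear system:
  16a - 8b + 4c - 2d + e = 49
  a + b + c + d + e = 4
  256a + 64b + 16c + 4d + e = 229
  625a + 125b + 25c + 5d + e = 560
  2401a + 343b + 49c + 7d + e = 2182
Solving the system yields a = 1, b = -1, c = 3, d = -4, e = 5.
So P(s) = s⁴ - s³ + 3s² - 4s + 5.
Then P(3) = 74.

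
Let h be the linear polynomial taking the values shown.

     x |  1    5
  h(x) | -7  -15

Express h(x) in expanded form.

Write h(x) = ax + b. Substituting each data point gives a linear system:
  a + b = -7
  5a + b = -15
Solving the system yields a = -2, b = -5.
So h(x) = -2x - 5.
Check: h(1) = -7. ✓

h(x) = -2x - 5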